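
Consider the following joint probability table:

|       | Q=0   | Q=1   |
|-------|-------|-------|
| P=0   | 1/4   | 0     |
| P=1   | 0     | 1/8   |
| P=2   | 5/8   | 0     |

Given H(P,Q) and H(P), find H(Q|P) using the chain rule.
From the chain rule: H(P,Q) = H(P) + H(Q|P)
Therefore: H(Q|P) = H(P,Q) - H(P)

H(P,Q) = -[(1/4)·log₂(1/4) + (1/8)·log₂(1/8) + (5/8)·log₂(5/8)]
  = 0.5000 + 0.3750 + 0.4238
  = 1.2988 bits
Marginal P(P) (row sums):
  P(P=0) = 1/4 + 0 = 1/4
  P(P=1) = 0 + 1/8 = 1/8
  P(P=2) = 5/8 + 0 = 5/8
H(P) = -[(1/4)·log₂(1/4) + (1/8)·log₂(1/8) + (5/8)·log₂(5/8)]
  = 0.5000 + 0.3750 + 0.4238
  = 1.2988 bits

H(Q|P) = 1.2988 - 1.2988 = 0.0000 bits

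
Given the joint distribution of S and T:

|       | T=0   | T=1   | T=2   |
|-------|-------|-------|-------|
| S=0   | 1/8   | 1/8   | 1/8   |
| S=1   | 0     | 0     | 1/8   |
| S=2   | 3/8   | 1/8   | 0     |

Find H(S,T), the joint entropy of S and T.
H(S,T) = -Σ P(S,T) log₂ P(S,T), summed over the non-zero cells:
H(S,T) = -[(1/8)·log₂(1/8) + (1/8)·log₂(1/8) + (1/8)·log₂(1/8) + (1/8)·log₂(1/8) + (3/8)·log₂(3/8) + (1/8)·log₂(1/8)]
  = 0.3750 + 0.3750 + 0.3750 + 0.3750 + 0.5306 + 0.3750
  = 2.4056 bits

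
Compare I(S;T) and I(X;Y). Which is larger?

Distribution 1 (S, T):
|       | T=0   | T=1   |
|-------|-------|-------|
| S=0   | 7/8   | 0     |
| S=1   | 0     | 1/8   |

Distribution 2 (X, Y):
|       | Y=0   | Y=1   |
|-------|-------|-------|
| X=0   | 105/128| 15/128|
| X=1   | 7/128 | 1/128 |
Distribution 1 (S, T):
Marginal P(S) (row sums):
  P(S=0) = 7/8 + 0 = 7/8
  P(S=1) = 0 + 1/8 = 1/8
Marginal P(T) (column sums):
  P(T=0) = 7/8 + 0 = 7/8
  P(T=1) = 0 + 1/8 = 1/8

H(S) = -[(7/8)·log₂(7/8) + (1/8)·log₂(1/8)]
  = 0.1686 + 0.3750
  = 0.5436 bits
H(T) = -[(7/8)·log₂(7/8) + (1/8)·log₂(1/8)]
  = 0.1686 + 0.3750
  = 0.5436 bits
H(S,T) = -[(7/8)·log₂(7/8) + (1/8)·log₂(1/8)]
  = 0.1686 + 0.3750
  = 0.5436 bits

I(S;T) = H(S) + H(T) - H(S,T)
  = 0.5436 + 0.5436 - 0.5436
  = 0.5436 bits

Distribution 2 (X, Y):
Marginal P(X) (row sums):
  P(X=0) = 105/128 + 15/128 = 15/16
  P(X=1) = 7/128 + 1/128 = 1/16
Marginal P(Y) (column sums):
  P(Y=0) = 105/128 + 7/128 = 7/8
  P(Y=1) = 15/128 + 1/128 = 1/8

H(X) = -[(15/16)·log₂(15/16) + (1/16)·log₂(1/16)]
  = 0.0873 + 0.2500
  = 0.3373 bits
H(Y) = -[(7/8)·log₂(7/8) + (1/8)·log₂(1/8)]
  = 0.1686 + 0.3750
  = 0.5436 bits
H(X,Y) = -[(105/128)·log₂(105/128) + (15/128)·log₂(15/128) + (7/128)·log₂(7/128) + (1/128)·log₂(1/128)]
  = 0.2344 + 0.3625 + 0.2293 + 0.0547
  = 0.8809 bits

I(X;Y) = H(X) + H(Y) - H(X,Y)
  = 0.3373 + 0.5436 - 0.8809
  = 0.0000 bits

I(S;T) = 0.5436 bits > I(X;Y) = 0.0000 bits, so (S, T) has the higher mutual information (stronger dependence).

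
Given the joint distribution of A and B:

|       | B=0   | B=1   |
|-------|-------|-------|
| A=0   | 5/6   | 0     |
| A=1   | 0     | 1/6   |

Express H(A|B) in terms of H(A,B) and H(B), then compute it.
H(A|B) = H(A,B) - H(B)

Marginal P(B) (column sums):
  P(B=0) = 5/6 + 0 = 5/6
  P(B=1) = 0 + 1/6 = 1/6

H(A,B) = -[(5/6)·log₂(5/6) + (1/6)·log₂(1/6)]
  = 0.2192 + 0.4308
  = 0.6500 bits
H(B) = -[(5/6)·log₂(5/6) + (1/6)·log₂(1/6)]
  = 0.2192 + 0.4308
  = 0.6500 bits

H(A|B) = 0.6500 - 0.6500 = 0.0000 bits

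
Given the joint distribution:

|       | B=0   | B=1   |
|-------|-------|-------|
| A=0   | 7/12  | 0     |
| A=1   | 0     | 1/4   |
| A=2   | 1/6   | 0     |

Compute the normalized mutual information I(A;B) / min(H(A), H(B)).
Marginal P(A) (row sums):
  P(A=0) = 7/12 + 0 = 7/12
  P(A=1) = 0 + 1/4 = 1/4
  P(A=2) = 1/6 + 0 = 1/6
Marginal P(B) (column sums):
  P(B=0) = 7/12 + 0 + 1/6 = 3/4
  P(B=1) = 0 + 1/4 + 0 = 1/4

H(A) = -[(7/12)·log₂(7/12) + (1/4)·log₂(1/4) + (1/6)·log₂(1/6)]
  = 0.4536 + 0.5000 + 0.4308
  = 1.3844 bits
H(B) = -[(3/4)·log₂(3/4) + (1/4)·log₂(1/4)]
  = 0.3113 + 0.5000
  = 0.8113 bits
H(A,B) = -[(7/12)·log₂(7/12) + (1/4)·log₂(1/4) + (1/6)·log₂(1/6)]
  = 0.4536 + 0.5000 + 0.4308
  = 1.3844 bits

I(A;B) = H(A) + H(B) - H(A,B)
  = 1.3844 + 0.8113 - 1.3844
  = 0.8113 bits

min(H(A), H(B)) = min(1.3844, 0.8113) = 0.8113 bits
Normalized MI = 0.8113 / 0.8113 = 1.0000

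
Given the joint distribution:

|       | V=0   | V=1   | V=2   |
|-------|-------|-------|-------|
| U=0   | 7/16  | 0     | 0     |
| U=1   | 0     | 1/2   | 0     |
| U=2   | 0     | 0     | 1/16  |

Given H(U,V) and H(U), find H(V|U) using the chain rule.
From the chain rule: H(U,V) = H(U) + H(V|U)
Therefore: H(V|U) = H(U,V) - H(U)

H(U,V) = -[(7/16)·log₂(7/16) + (1/2)·log₂(1/2) + (1/16)·log₂(1/16)]
  = 0.5218 + 0.5000 + 0.2500
  = 1.2718 bits
Marginal P(U) (row sums):
  P(U=0) = 7/16 + 0 + 0 = 7/16
  P(U=1) = 0 + 1/2 + 0 = 1/2
  P(U=2) = 0 + 0 + 1/16 = 1/16
H(U) = -[(7/16)·log₂(7/16) + (1/2)·log₂(1/2) + (1/16)·log₂(1/16)]
  = 0.5218 + 0.5000 + 0.2500
  = 1.2718 bits

H(V|U) = 1.2718 - 1.2718 = 0.0000 bits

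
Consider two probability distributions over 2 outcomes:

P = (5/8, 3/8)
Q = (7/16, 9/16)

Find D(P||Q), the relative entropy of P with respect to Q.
D(P||Q) = Σ P(i) log₂(P(i)/Q(i))
  i=0: (5/8) × log₂((5/8)/(7/16)) = (5/8) × log₂(10/7) = 0.3216
  i=1: (3/8) × log₂((3/8)/(9/16)) = (3/8) × log₂(2/3) = -0.2194
D(P||Q) = 0.3216 - 0.2194
  = 0.1022 bits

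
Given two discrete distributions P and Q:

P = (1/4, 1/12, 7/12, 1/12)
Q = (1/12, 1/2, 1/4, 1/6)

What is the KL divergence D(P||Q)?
D(P||Q) = Σ P(i) log₂(P(i)/Q(i))
  i=0: (1/4) × log₂((1/4)/(1/12)) = (1/4) × log₂(3) = 0.3962
  i=1: (1/12) × log₂((1/12)/(1/2)) = (1/12) × log₂(1/6) = -0.2154
  i=2: (7/12) × log₂((7/12)/(1/4)) = (7/12) × log₂(7/3) = 0.7131
  i=3: (1/12) × log₂((1/12)/(1/6)) = (1/12) × log₂(1/2) = -0.0833
D(P||Q) = 0.3962 - 0.2154 + 0.7131 - 0.0833
  = 0.8106 bits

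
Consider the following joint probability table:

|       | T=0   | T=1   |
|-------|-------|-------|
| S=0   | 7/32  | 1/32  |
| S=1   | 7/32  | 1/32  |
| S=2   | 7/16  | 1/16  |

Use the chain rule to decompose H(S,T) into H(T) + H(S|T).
By the chain rule: H(S,T) = H(T) + H(S|T)

Marginal P(T) (column sums):
  P(T=0) = 7/32 + 7/32 + 7/16 = 7/8
  P(T=1) = 1/32 + 1/32 + 1/16 = 1/8
H(T) = -[(7/8)·log₂(7/8) + (1/8)·log₂(1/8)]
  = 0.1686 + 0.3750
  = 0.5436 bits
H(S|T) = -Σ P(S,T)·log₂ P(S|T), where P(S|T) = P(S,T) / P(T)
  (S=0,T=0): P(S|T) = (7/32)/(7/8) = 1/4;  -(7/32)·log₂(1/4) = 0.4375
  (S=0,T=1): P(S|T) = (1/32)/(1/8) = 1/4;  -(1/32)·log₂(1/4) = 0.0625
  (S=1,T=0): P(S|T) = (7/32)/(7/8) = 1/4;  -(7/32)·log₂(1/4) = 0.4375
  (S=1,T=1): P(S|T) = (1/32)/(1/8) = 1/4;  -(1/32)·log₂(1/4) = 0.0625
  (S=2,T=0): P(S|T) = (7/16)/(7/8) = 1/2;  -(7/16)·log₂(1/2) = 0.4375
  (S=2,T=1): P(S|T) = (1/16)/(1/8) = 1/2;  -(1/16)·log₂(1/2) = 0.0625
H(S|T) = 0.4375 + 0.0625 + 0.4375 + 0.0625 + 0.4375 + 0.0625
  = 1.5000 bits

H(S,T) = H(T) + H(S|T) = 0.5436 + 1.5000 = 2.0436 bits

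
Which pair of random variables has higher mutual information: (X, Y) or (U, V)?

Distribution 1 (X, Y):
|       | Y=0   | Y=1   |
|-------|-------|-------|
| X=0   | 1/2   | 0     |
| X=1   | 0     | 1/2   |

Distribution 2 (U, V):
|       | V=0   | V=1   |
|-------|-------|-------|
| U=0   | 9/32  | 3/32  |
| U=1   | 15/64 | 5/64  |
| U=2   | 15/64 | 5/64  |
Distribution 1 (X, Y):
Marginal P(X) (row sums):
  P(X=0) = 1/2 + 0 = 1/2
  P(X=1) = 0 + 1/2 = 1/2
Marginal P(Y) (column sums):
  P(Y=0) = 1/2 + 0 = 1/2
  P(Y=1) = 0 + 1/2 = 1/2

H(X) = -[(1/2)·log₂(1/2) + (1/2)·log₂(1/2)]
  = 0.5000 + 0.5000
  = 1.0000 bits
H(Y) = -[(1/2)·log₂(1/2) + (1/2)·log₂(1/2)]
  = 0.5000 + 0.5000
  = 1.0000 bits
H(X,Y) = -[(1/2)·log₂(1/2) + (1/2)·log₂(1/2)]
  = 0.5000 + 0.5000
  = 1.0000 bits

I(X;Y) = H(X) + H(Y) - H(X,Y)
  = 1.0000 + 1.0000 - 1.0000
  = 1.0000 bits

Distribution 2 (U, V):
Marginal P(U) (row sums):
  P(U=0) = 9/32 + 3/32 = 3/8
  P(U=1) = 15/64 + 5/64 = 5/16
  P(U=2) = 15/64 + 5/64 = 5/16
Marginal P(V) (column sums):
  P(V=0) = 9/32 + 15/64 + 15/64 = 3/4
  P(V=1) = 3/32 + 5/64 + 5/64 = 1/4

H(U) = -[(3/8)·log₂(3/8) + (5/16)·log₂(5/16) + (5/16)·log₂(5/16)]
  = 0.5306 + 0.5244 + 0.5244
  = 1.5794 bits
H(V) = -[(3/4)·log₂(3/4) + (1/4)·log₂(1/4)]
  = 0.3113 + 0.5000
  = 0.8113 bits
H(U,V) = -[(9/32)·log₂(9/32) + (3/32)·log₂(3/32) + (15/64)·log₂(15/64) + (5/64)·log₂(5/64) + (15/64)·log₂(15/64) + (5/64)·log₂(5/64)]
  = 0.5147 + 0.3202 + 0.4906 + 0.2873 + 0.4906 + 0.2873
  = 2.3907 bits

I(U;V) = H(U) + H(V) - H(U,V)
  = 1.5794 + 0.8113 - 2.3907
  = 0.0000 bits

I(X;Y) = 1.0000 bits > I(U;V) = 0.0000 bits, so (X, Y) has the higher mutual information (stronger dependence).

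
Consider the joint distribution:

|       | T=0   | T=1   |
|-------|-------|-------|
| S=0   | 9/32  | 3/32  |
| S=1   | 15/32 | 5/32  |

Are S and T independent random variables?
Marginal P(S) (row sums):
  P(S=0) = 9/32 + 3/32 = 3/8
  P(S=1) = 15/32 + 5/32 = 5/8
Marginal P(T) (column sums):
  P(T=0) = 9/32 + 15/32 = 3/4
  P(T=1) = 3/32 + 5/32 = 1/4

S and T are independent iff P(S=i,T=j) = P(S=i)·P(T=j) for every cell.
  P(S=0)·P(T=0) = 3/8 × 3/4 = 9/32 = P(S=0,T=0) ✓
  P(S=0)·P(T=1) = 3/8 × 1/4 = 3/32 = P(S=0,T=1) ✓
  P(S=1)·P(T=0) = 5/8 × 3/4 = 15/32 = P(S=1,T=0) ✓
  P(S=1)·P(T=1) = 5/8 × 1/4 = 5/32 = P(S=1,T=1) ✓

Yes, S and T are independent: every cell factors, so I(S;T) = 0 bits.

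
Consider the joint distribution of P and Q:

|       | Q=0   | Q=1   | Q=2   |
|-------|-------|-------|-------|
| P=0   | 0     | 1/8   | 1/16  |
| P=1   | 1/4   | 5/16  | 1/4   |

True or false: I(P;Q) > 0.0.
Marginal P(P) (row sums):
  P(P=0) = 0 + 1/8 + 1/16 = 3/16
  P(P=1) = 1/4 + 5/16 + 1/4 = 13/16
Marginal P(Q) (column sums):
  P(Q=0) = 0 + 1/4 = 1/4
  P(Q=1) = 1/8 + 5/16 = 7/16
  P(Q=2) = 1/16 + 1/4 = 5/16

H(P) = -[(3/16)·log₂(3/16) + (13/16)·log₂(13/16)]
  = 0.4528 + 0.2434
  = 0.6962 bits
H(Q) = -[(1/4)·log₂(1/4) + (7/16)·log₂(7/16) + (5/16)·log₂(5/16)]
  = 0.5000 + 0.5218 + 0.5244
  = 1.5462 bits
H(P,Q) = -[(1/8)·log₂(1/8) + (1/16)·log₂(1/16) + (1/4)·log₂(1/4) + (5/16)·log₂(5/16) + (1/4)·log₂(1/4)]
  = 0.3750 + 0.2500 + 0.5000 + 0.5244 + 0.5000
  = 2.1494 bits

I(P;Q) = H(P) + H(Q) - H(P,Q)
  = 0.6962 + 1.5462 - 2.1494
  = 0.0930 bits

True. I(P;Q) = 0.0930 bits, which is > 0.0 bits.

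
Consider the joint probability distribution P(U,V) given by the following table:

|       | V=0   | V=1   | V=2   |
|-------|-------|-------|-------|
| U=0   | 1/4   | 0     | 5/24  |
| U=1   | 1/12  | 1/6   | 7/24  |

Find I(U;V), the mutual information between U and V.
Marginal P(U) (row sums):
  P(U=0) = 1/4 + 0 + 5/24 = 11/24
  P(U=1) = 1/12 + 1/6 + 7/24 = 13/24
Marginal P(V) (column sums):
  P(V=0) = 1/4 + 1/12 = 1/3
  P(V=1) = 0 + 1/6 = 1/6
  P(V=2) = 5/24 + 7/24 = 1/2

H(U) = -[(11/24)·log₂(11/24) + (13/24)·log₂(13/24)]
  = 0.5159 + 0.4791
  = 0.9950 bits
H(V) = -[(1/3)·log₂(1/3) + (1/6)·log₂(1/6) + (1/2)·log₂(1/2)]
  = 0.5283 + 0.4308 + 0.5000
  = 1.4591 bits
H(U,V) = -[(1/4)·log₂(1/4) + (5/24)·log₂(5/24) + (1/12)·log₂(1/12) + (1/6)·log₂(1/6) + (7/24)·log₂(7/24)]
  = 0.5000 + 0.4715 + 0.2987 + 0.4308 + 0.5185
  = 2.2195 bits

I(U;V) = H(U) + H(V) - H(U,V)
  = 0.9950 + 1.4591 - 2.2195
  = 0.2346 bits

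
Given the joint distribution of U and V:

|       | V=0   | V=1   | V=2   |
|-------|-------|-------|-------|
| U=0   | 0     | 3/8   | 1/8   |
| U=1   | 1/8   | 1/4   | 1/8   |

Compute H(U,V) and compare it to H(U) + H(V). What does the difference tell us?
Marginal P(U) (row sums):
  P(U=0) = 0 + 3/8 + 1/8 = 1/2
  P(U=1) = 1/8 + 1/4 + 1/8 = 1/2
Marginal P(V) (column sums):
  P(V=0) = 0 + 1/8 = 1/8
  P(V=1) = 3/8 + 1/4 = 5/8
  P(V=2) = 1/8 + 1/8 = 1/4

H(U,V) = -[(3/8)·log₂(3/8) + (1/8)·log₂(1/8) + (1/8)·log₂(1/8) + (1/4)·log₂(1/4) + (1/8)·log₂(1/8)]
  = 0.5306 + 0.3750 + 0.3750 + 0.5000 + 0.3750
  = 2.1556 bits
H(U) = -[(1/2)·log₂(1/2) + (1/2)·log₂(1/2)]
  = 0.5000 + 0.5000
  = 1.0000 bits
H(V) = -[(1/8)·log₂(1/8) + (5/8)·log₂(5/8) + (1/4)·log₂(1/4)]
  = 0.3750 + 0.4238 + 0.5000
  = 1.2988 bits

H(U) + H(V) = 1.0000 + 1.2988 = 2.2988 bits
Difference: H(U) + H(V) - H(U,V) = 2.2988 - 2.1556 = 0.1432 bits = I(U;V)

The difference is the mutual information; it is positive here, so U and V are dependent (knowing one reduces uncertainty about the other by 0.1432 bits).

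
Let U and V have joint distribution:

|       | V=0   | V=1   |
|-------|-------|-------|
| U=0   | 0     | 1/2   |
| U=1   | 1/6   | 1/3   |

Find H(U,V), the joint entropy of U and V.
H(U,V) = -Σ P(U,V) log₂ P(U,V), summed over the non-zero cells:
H(U,V) = -[(1/2)·log₂(1/2) + (1/6)·log₂(1/6) + (1/3)·log₂(1/3)]
  = 0.5000 + 0.4308 + 0.5283
  = 1.4591 bits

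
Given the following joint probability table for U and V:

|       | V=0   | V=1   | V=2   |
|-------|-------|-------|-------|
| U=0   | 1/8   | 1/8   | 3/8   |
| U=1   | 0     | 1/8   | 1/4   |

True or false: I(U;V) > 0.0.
Marginal P(U) (row sums):
  P(U=0) = 1/8 + 1/8 + 3/8 = 5/8
  P(U=1) = 0 + 1/8 + 1/4 = 3/8
Marginal P(V) (column sums):
  P(V=0) = 1/8 + 0 = 1/8
  P(V=1) = 1/8 + 1/8 = 1/4
  P(V=2) = 3/8 + 1/4 = 5/8

H(U) = -[(5/8)·log₂(5/8) + (3/8)·log₂(3/8)]
  = 0.4238 + 0.5306
  = 0.9544 bits
H(V) = -[(1/8)·log₂(1/8) + (1/4)·log₂(1/4) + (5/8)·log₂(5/8)]
  = 0.3750 + 0.5000 + 0.4238
  = 1.2988 bits
H(U,V) = -[(1/8)·log₂(1/8) + (1/8)·log₂(1/8) + (3/8)·log₂(3/8) + (1/8)·log₂(1/8) + (1/4)·log₂(1/4)]
  = 0.3750 + 0.3750 + 0.5306 + 0.3750 + 0.5000
  = 2.1556 bits

I(U;V) = H(U) + H(V) - H(U,V)
  = 0.9544 + 1.2988 - 2.1556
  = 0.0976 bits

True. I(U;V) = 0.0976 bits, which is > 0.0 bits.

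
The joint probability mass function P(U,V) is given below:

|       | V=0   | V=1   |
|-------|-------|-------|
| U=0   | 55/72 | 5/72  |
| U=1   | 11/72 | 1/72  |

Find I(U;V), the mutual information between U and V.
Marginal P(U) (row sums):
  P(U=0) = 55/72 + 5/72 = 5/6
  P(U=1) = 11/72 + 1/72 = 1/6
Marginal P(V) (column sums):
  P(V=0) = 55/72 + 11/72 = 11/12
  P(V=1) = 5/72 + 1/72 = 1/12

H(U) = -[(5/6)·log₂(5/6) + (1/6)·log₂(1/6)]
  = 0.2192 + 0.4308
  = 0.6500 bits
H(V) = -[(11/12)·log₂(11/12) + (1/12)·log₂(1/12)]
  = 0.1151 + 0.2987
  = 0.4138 bits
H(U,V) = -[(55/72)·log₂(55/72) + (5/72)·log₂(5/72) + (11/72)·log₂(11/72) + (1/72)·log₂(1/72)]
  = 0.2968 + 0.2672 + 0.4141 + 0.0857
  = 1.0638 bits

I(U;V) = H(U) + H(V) - H(U,V)
  = 0.6500 + 0.4138 - 1.0638
  = 0.0000 bits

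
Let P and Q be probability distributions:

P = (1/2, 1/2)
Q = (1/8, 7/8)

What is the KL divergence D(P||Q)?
D(P||Q) = Σ P(i) log₂(P(i)/Q(i))
  i=0: (1/2) × log₂((1/2)/(1/8)) = (1/2) × log₂(4) = 1.0000
  i=1: (1/2) × log₂((1/2)/(7/8)) = (1/2) × log₂(4/7) = -0.4037
D(P||Q) = 1.0000 - 0.4037
  = 0.5963 bits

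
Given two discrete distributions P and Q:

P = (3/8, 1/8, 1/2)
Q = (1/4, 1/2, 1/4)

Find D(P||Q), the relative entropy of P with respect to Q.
D(P||Q) = Σ P(i) log₂(P(i)/Q(i))
  i=0: (3/8) × log₂((3/8)/(1/4)) = (3/8) × log₂(3/2) = 0.2194
  i=1: (1/8) × log₂((1/8)/(1/2)) = (1/8) × log₂(1/4) = -0.2500
  i=2: (1/2) × log₂((1/2)/(1/4)) = (1/2) × log₂(2) = 0.5000
D(P||Q) = 0.2194 - 0.2500 + 0.5000
  = 0.4694 bits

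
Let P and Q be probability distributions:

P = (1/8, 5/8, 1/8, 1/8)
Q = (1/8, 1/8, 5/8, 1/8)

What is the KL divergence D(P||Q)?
D(P||Q) = Σ P(i) log₂(P(i)/Q(i))
  i=0: (1/8) × log₂((1/8)/(1/8)) = (1/8) × log₂(1) = 0.0000
  i=1: (5/8) × log₂((5/8)/(1/8)) = (5/8) × log₂(5) = 1.4512
  i=2: (1/8) × log₂((1/8)/(5/8)) = (1/8) × log₂(1/5) = -0.2902
  i=3: (1/8) × log₂((1/8)/(1/8)) = (1/8) × log₂(1) = 0.0000
D(P||Q) = 0.0000 + 1.4512 - 0.2902 + 0.0000
  = 1.1610 bits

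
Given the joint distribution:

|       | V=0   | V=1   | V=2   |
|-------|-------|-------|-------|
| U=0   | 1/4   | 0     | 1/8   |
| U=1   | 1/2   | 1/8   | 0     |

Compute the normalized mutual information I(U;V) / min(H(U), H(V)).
Marginal P(U) (row sums):
  P(U=0) = 1/4 + 0 + 1/8 = 3/8
  P(U=1) = 1/2 + 1/8 + 0 = 5/8
Marginal P(V) (column sums):
  P(V=0) = 1/4 + 1/2 = 3/4
  P(V=1) = 0 + 1/8 = 1/8
  P(V=2) = 1/8 + 0 = 1/8

H(U) = -[(3/8)·log₂(3/8) + (5/8)·log₂(5/8)]
  = 0.5306 + 0.4238
  = 0.9544 bits
H(V) = -[(3/4)·log₂(3/4) + (1/8)·log₂(1/8) + (1/8)·log₂(1/8)]
  = 0.3113 + 0.3750 + 0.3750
  = 1.0613 bits
H(U,V) = -[(1/4)·log₂(1/4) + (1/8)·log₂(1/8) + (1/2)·log₂(1/2) + (1/8)·log₂(1/8)]
  = 0.5000 + 0.3750 + 0.5000 + 0.3750
  = 1.7500 bits

I(U;V) = H(U) + H(V) - H(U,V)
  = 0.9544 + 1.0613 - 1.7500
  = 0.2657 bits

min(H(U), H(V)) = min(0.9544, 1.0613) = 0.9544 bits
Normalized MI = 0.2657 / 0.9544 = 0.2784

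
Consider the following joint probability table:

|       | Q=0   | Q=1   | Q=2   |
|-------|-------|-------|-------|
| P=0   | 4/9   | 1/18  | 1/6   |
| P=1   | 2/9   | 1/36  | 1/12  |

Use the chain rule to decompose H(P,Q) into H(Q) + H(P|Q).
By the chain rule: H(P,Q) = H(Q) + H(P|Q)

Marginal P(Q) (column sums):
  P(Q=0) = 4/9 + 2/9 = 2/3
  P(Q=1) = 1/18 + 1/36 = 1/12
  P(Q=2) = 1/6 + 1/12 = 1/4
H(Q) = -[(2/3)·log₂(2/3) + (1/12)·log₂(1/12) + (1/4)·log₂(1/4)]
  = 0.3900 + 0.2987 + 0.5000
  = 1.1887 bits
H(P|Q) = -Σ P(P,Q)·log₂ P(P|Q), where P(P|Q) = P(P,Q) / P(Q)
  (P=0,Q=0): P(P|Q) = (4/9)/(2/3) = 2/3;  -(4/9)·log₂(2/3) = 0.2600
  (P=0,Q=1): P(P|Q) = (1/18)/(1/12) = 2/3;  -(1/18)·log₂(2/3) = 0.0325
  (P=0,Q=2): P(P|Q) = (1/6)/(1/4) = 2/3;  -(1/6)·log₂(2/3) = 0.0975
  (P=1,Q=0): P(P|Q) = (2/9)/(2/3) = 1/3;  -(2/9)·log₂(1/3) = 0.3522
  (P=1,Q=1): P(P|Q) = (1/36)/(1/12) = 1/3;  -(1/36)·log₂(1/3) = 0.0440
  (P=1,Q=2): P(P|Q) = (1/12)/(1/4) = 1/3;  -(1/12)·log₂(1/3) = 0.1321
H(P|Q) = 0.2600 + 0.0325 + 0.0975 + 0.3522 + 0.0440 + 0.1321
  = 0.9183 bits

H(P,Q) = H(Q) + H(P|Q) = 1.1887 + 0.9183 = 2.1070 bits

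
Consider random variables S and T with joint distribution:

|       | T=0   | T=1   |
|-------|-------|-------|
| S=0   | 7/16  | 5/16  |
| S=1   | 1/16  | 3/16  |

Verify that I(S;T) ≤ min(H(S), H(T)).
Marginal P(S) (row sums):
  P(S=0) = 7/16 + 5/16 = 3/4
  P(S=1) = 1/16 + 3/16 = 1/4
Marginal P(T) (column sums):
  P(T=0) = 7/16 + 1/16 = 1/2
  P(T=1) = 5/16 + 3/16 = 1/2

H(S) = -[(3/4)·log₂(3/4) + (1/4)·log₂(1/4)]
  = 0.3113 + 0.5000
  = 0.8113 bits
H(T) = -[(1/2)·log₂(1/2) + (1/2)·log₂(1/2)]
  = 0.5000 + 0.5000
  = 1.0000 bits
H(S,T) = -[(7/16)·log₂(7/16) + (5/16)·log₂(5/16) + (1/16)·log₂(1/16) + (3/16)·log₂(3/16)]
  = 0.5218 + 0.5244 + 0.2500 + 0.4528
  = 1.7490 bits

I(S;T) = H(S) + H(T) - H(S,T)
  = 0.8113 + 1.0000 - 1.7490
  = 0.0623 bits

min(H(S), H(T)) = min(0.8113, 1.0000) = 0.8113 bits
Since 0.0623 ≤ 0.8113, the bound is satisfied ✓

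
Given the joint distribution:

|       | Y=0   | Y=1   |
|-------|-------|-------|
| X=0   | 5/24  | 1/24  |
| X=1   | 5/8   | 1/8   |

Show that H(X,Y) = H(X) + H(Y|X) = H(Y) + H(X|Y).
Marginal P(X) (row sums):
  P(X=0) = 5/24 + 1/24 = 1/4
  P(X=1) = 5/8 + 1/8 = 3/4
Marginal P(Y) (column sums):
  P(Y=0) = 5/24 + 5/8 = 5/6
  P(Y=1) = 1/24 + 1/8 = 1/6

Decomposition 1: H(X) + H(Y|X)
H(X) = -[(1/4)·log₂(1/4) + (3/4)·log₂(3/4)]
  = 0.5000 + 0.3113
  = 0.8113 bits
H(Y|X) = -Σ P(X,Y)·log₂ P(Y|X), where P(Y|X) = P(X,Y) / P(X)
  (X=0,Y=0): P(Y|X) = (5/24)/(1/4) = 5/6;  -(5/24)·log₂(5/6) = 0.0548
  (X=0,Y=1): P(Y|X) = (1/24)/(1/4) = 1/6;  -(1/24)·log₂(1/6) = 0.1077
  (X=1,Y=0): P(Y|X) = (5/8)/(3/4) = 5/6;  -(5/8)·log₂(5/6) = 0.1644
  (X=1,Y=1): P(Y|X) = (1/8)/(3/4) = 1/6;  -(1/8)·log₂(1/6) = 0.3231
H(Y|X) = 0.0548 + 0.1077 + 0.1644 + 0.3231
  = 0.6500 bits
H(X) + H(Y|X) = 0.8113 + 0.6500 = 1.4613 bits

Decomposition 2: H(Y) + H(X|Y)
H(Y) = -[(5/6)·log₂(5/6) + (1/6)·log₂(1/6)]
  = 0.2192 + 0.4308
  = 0.6500 bits
H(X|Y) = -Σ P(X,Y)·log₂ P(X|Y), where P(X|Y) = P(X,Y) / P(Y)
  (X=0,Y=0): P(X|Y) = (5/24)/(5/6) = 1/4;  -(5/24)·log₂(1/4) = 0.4167
  (X=0,Y=1): P(X|Y) = (1/24)/(1/6) = 1/4;  -(1/24)·log₂(1/4) = 0.0833
  (X=1,Y=0): P(X|Y) = (5/8)/(5/6) = 3/4;  -(5/8)·log₂(3/4) = 0.2594
  (X=1,Y=1): P(X|Y) = (1/8)/(1/6) = 3/4;  -(1/8)·log₂(3/4) = 0.0519
H(X|Y) = 0.4167 + 0.0833 + 0.2594 + 0.0519
  = 0.8113 bits
H(Y) + H(X|Y) = 0.6500 + 0.8113 = 1.4613 bits

Direct computation of the joint entropy:
H(X,Y) = -[(5/24)·log₂(5/24) + (1/24)·log₂(1/24) + (5/8)·log₂(5/8) + (1/8)·log₂(1/8)]
  = 0.4715 + 0.1910 + 0.4238 + 0.3750
  = 1.4613 bits

All three agree: H(X,Y) = 1.4613 bits ✓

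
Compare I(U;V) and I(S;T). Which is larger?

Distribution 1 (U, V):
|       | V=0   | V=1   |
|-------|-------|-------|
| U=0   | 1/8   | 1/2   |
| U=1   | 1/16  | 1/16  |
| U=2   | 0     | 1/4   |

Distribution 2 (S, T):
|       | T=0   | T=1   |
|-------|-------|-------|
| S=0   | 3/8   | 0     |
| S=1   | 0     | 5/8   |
Distribution 1 (U, V):
Marginal P(U) (row sums):
  P(U=0) = 1/8 + 1/2 = 5/8
  P(U=1) = 1/16 + 1/16 = 1/8
  P(U=2) = 0 + 1/4 = 1/4
Marginal P(V) (column sums):
  P(V=0) = 1/8 + 1/16 + 0 = 3/16
  P(V=1) = 1/2 + 1/16 + 1/4 = 13/16

H(U) = -[(5/8)·log₂(5/8) + (1/8)·log₂(1/8) + (1/4)·log₂(1/4)]
  = 0.4238 + 0.3750 + 0.5000
  = 1.2988 bits
H(V) = -[(3/16)·log₂(3/16) + (13/16)·log₂(13/16)]
  = 0.4528 + 0.2434
  = 0.6962 bits
H(U,V) = -[(1/8)·log₂(1/8) + (1/2)·log₂(1/2) + (1/16)·log₂(1/16) + (1/16)·log₂(1/16) + (1/4)·log₂(1/4)]
  = 0.3750 + 0.5000 + 0.2500 + 0.2500 + 0.5000
  = 1.8750 bits

I(U;V) = H(U) + H(V) - H(U,V)
  = 1.2988 + 0.6962 - 1.8750
  = 0.1200 bits

Distribution 2 (S, T):
Marginal P(S) (row sums):
  P(S=0) = 3/8 + 0 = 3/8
  P(S=1) = 0 + 5/8 = 5/8
Marginal P(T) (column sums):
  P(T=0) = 3/8 + 0 = 3/8
  P(T=1) = 0 + 5/8 = 5/8

H(S) = -[(3/8)·log₂(3/8) + (5/8)·log₂(5/8)]
  = 0.5306 + 0.4238
  = 0.9544 bits
H(T) = -[(3/8)·log₂(3/8) + (5/8)·log₂(5/8)]
  = 0.5306 + 0.4238
  = 0.9544 bits
H(S,T) = -[(3/8)·log₂(3/8) + (5/8)·log₂(5/8)]
  = 0.5306 + 0.4238
  = 0.9544 bits

I(S;T) = H(S) + H(T) - H(S,T)
  = 0.9544 + 0.9544 - 0.9544
  = 0.9544 bits

I(S;T) = 0.9544 bits > I(U;V) = 0.1200 bits, so (S, T) has the higher mutual information (stronger dependence).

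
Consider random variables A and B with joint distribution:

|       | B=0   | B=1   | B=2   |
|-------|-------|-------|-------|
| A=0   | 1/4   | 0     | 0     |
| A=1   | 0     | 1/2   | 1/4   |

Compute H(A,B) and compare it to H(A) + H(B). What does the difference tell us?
Marginal P(A) (row sums):
  P(A=0) = 1/4 + 0 + 0 = 1/4
  P(A=1) = 0 + 1/2 + 1/4 = 3/4
Marginal P(B) (column sums):
  P(B=0) = 1/4 + 0 = 1/4
  P(B=1) = 0 + 1/2 = 1/2
  P(B=2) = 0 + 1/4 = 1/4

H(A,B) = -[(1/4)·log₂(1/4) + (1/2)·log₂(1/2) + (1/4)·log₂(1/4)]
  = 0.5000 + 0.5000 + 0.5000
  = 1.5000 bits
H(A) = -[(1/4)·log₂(1/4) + (3/4)·log₂(3/4)]
  = 0.5000 + 0.3113
  = 0.8113 bits
H(B) = -[(1/4)·log₂(1/4) + (1/2)·log₂(1/2) + (1/4)·log₂(1/4)]
  = 0.5000 + 0.5000 + 0.5000
  = 1.5000 bits

H(A) + H(B) = 0.8113 + 1.5000 = 2.3113 bits
Difference: H(A) + H(B) - H(A,B) = 2.3113 - 1.5000 = 0.8113 bits = I(A;B)

The difference is the mutual information; it is positive here, so A and B are dependent (knowing one reduces uncertainty about the other by 0.8113 bits).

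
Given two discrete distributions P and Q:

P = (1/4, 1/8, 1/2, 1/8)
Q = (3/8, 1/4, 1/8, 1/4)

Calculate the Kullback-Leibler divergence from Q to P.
D(P||Q) = Σ P(i) log₂(P(i)/Q(i))
  i=0: (1/4) × log₂((1/4)/(3/8)) = (1/4) × log₂(2/3) = -0.1462
  i=1: (1/8) × log₂((1/8)/(1/4)) = (1/8) × log₂(1/2) = -0.1250
  i=2: (1/2) × log₂((1/2)/(1/8)) = (1/2) × log₂(4) = 1.0000
  i=3: (1/8) × log₂((1/8)/(1/4)) = (1/8) × log₂(1/2) = -0.1250
D(P||Q) = -0.1462 - 0.1250 + 1.0000 - 0.1250
  = 0.6038 bits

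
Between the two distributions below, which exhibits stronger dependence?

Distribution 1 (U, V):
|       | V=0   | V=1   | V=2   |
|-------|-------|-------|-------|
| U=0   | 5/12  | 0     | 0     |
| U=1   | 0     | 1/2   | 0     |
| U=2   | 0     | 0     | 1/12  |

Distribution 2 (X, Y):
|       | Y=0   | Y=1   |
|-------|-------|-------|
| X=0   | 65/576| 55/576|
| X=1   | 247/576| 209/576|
Distribution 1 (U, V):
Marginal P(U) (row sums):
  P(U=0) = 5/12 + 0 + 0 = 5/12
  P(U=1) = 0 + 1/2 + 0 = 1/2
  P(U=2) = 0 + 0 + 1/12 = 1/12
Marginal P(V) (column sums):
  P(V=0) = 5/12 + 0 + 0 = 5/12
  P(V=1) = 0 + 1/2 + 0 = 1/2
  P(V=2) = 0 + 0 + 1/12 = 1/12

H(U) = -[(5/12)·log₂(5/12) + (1/2)·log₂(1/2) + (1/12)·log₂(1/12)]
  = 0.5263 + 0.5000 + 0.2987
  = 1.3250 bits
H(V) = -[(5/12)·log₂(5/12) + (1/2)·log₂(1/2) + (1/12)·log₂(1/12)]
  = 0.5263 + 0.5000 + 0.2987
  = 1.3250 bits
H(U,V) = -[(5/12)·log₂(5/12) + (1/2)·log₂(1/2) + (1/12)·log₂(1/12)]
  = 0.5263 + 0.5000 + 0.2987
  = 1.3250 bits

I(U;V) = H(U) + H(V) - H(U,V)
  = 1.3250 + 1.3250 - 1.3250
  = 1.3250 bits

Distribution 2 (X, Y):
Marginal P(X) (row sums):
  P(X=0) = 65/576 + 55/576 = 5/24
  P(X=1) = 247/576 + 209/576 = 19/24
Marginal P(Y) (column sums):
  P(Y=0) = 65/576 + 247/576 = 13/24
  P(Y=1) = 55/576 + 209/576 = 11/24

H(X) = -[(5/24)·log₂(5/24) + (19/24)·log₂(19/24)]
  = 0.4715 + 0.2668
  = 0.7383 bits
H(Y) = -[(13/24)·log₂(13/24) + (11/24)·log₂(11/24)]
  = 0.4791 + 0.5159
  = 0.9950 bits
H(X,Y) = -[(65/576)·log₂(65/576) + (55/576)·log₂(55/576) + (247/576)·log₂(247/576) + (209/576)·log₂(209/576)]
  = 0.3552 + 0.3236 + 0.5238 + 0.5307
  = 1.7333 bits

I(X;Y) = H(X) + H(Y) - H(X,Y)
  = 0.7383 + 0.9950 - 1.7333
  = 0.0000 bits

I(U;V) = 1.3250 bits > I(X;Y) = 0.0000 bits, so (U, V) has the higher mutual information (stronger dependence).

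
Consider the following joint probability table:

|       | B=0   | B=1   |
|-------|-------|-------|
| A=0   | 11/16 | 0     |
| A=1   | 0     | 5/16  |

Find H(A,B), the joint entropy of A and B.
H(A,B) = -Σ P(A,B) log₂ P(A,B), summed over the non-zero cells:
H(A,B) = -[(11/16)·log₂(11/16) + (5/16)·log₂(5/16)]
  = 0.3716 + 0.5244
  = 0.8960 bits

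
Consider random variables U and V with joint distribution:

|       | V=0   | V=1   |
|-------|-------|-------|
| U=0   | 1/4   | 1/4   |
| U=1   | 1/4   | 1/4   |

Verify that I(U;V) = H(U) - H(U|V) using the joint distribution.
Left side, from I(U;V) = H(U) + H(V) - H(U,V):
Marginal P(U) (row sums):
  P(U=0) = 1/4 + 1/4 = 1/2
  P(U=1) = 1/4 + 1/4 = 1/2
Marginal P(V) (column sums):
  P(V=0) = 1/4 + 1/4 = 1/2
  P(V=1) = 1/4 + 1/4 = 1/2

H(U) = -[(1/2)·log₂(1/2) + (1/2)·log₂(1/2)]
  = 0.5000 + 0.5000
  = 1.0000 bits
H(V) = -[(1/2)·log₂(1/2) + (1/2)·log₂(1/2)]
  = 0.5000 + 0.5000
  = 1.0000 bits
H(U,V) = -[(1/4)·log₂(1/4) + (1/4)·log₂(1/4) + (1/4)·log₂(1/4) + (1/4)·log₂(1/4)]
  = 0.5000 + 0.5000 + 0.5000 + 0.5000
  = 2.0000 bits

I(U;V) = H(U) + H(V) - H(U,V)
  = 1.0000 + 1.0000 - 2.0000
  = 0.0000 bits

Right side, with H(U|V) computed directly from the conditional probabilities:
H(U|V) = -Σ P(U,V)·log₂ P(U|V), where P(U|V) = P(U,V) / P(V)
  (U=0,V=0): P(U|V) = (1/4)/(1/2) = 1/2;  -(1/4)·log₂(1/2) = 0.2500
  (U=0,V=1): P(U|V) = (1/4)/(1/2) = 1/2;  -(1/4)·log₂(1/2) = 0.2500
  (U=1,V=0): P(U|V) = (1/4)/(1/2) = 1/2;  -(1/4)·log₂(1/2) = 0.2500
  (U=1,V=1): P(U|V) = (1/4)/(1/2) = 1/2;  -(1/4)·log₂(1/2) = 0.2500
H(U|V) = 0.2500 + 0.2500 + 0.2500 + 0.2500
  = 1.0000 bits
H(U) - H(U|V) = 1.0000 - 1.0000 = 0.0000 bits

Both sides equal 0.0000 bits, so I(U;V) = H(U) - H(U|V) ✓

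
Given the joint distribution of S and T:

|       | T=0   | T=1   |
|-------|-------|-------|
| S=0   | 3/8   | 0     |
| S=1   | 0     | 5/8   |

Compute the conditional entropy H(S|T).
Marginal P(T) (column sums):
  P(T=0) = 3/8 + 0 = 3/8
  P(T=1) = 0 + 5/8 = 5/8

H(S|T) = -Σ P(S,T)·log₂ P(S|T), where P(S|T) = P(S,T) / P(T)
  (cells with P(S,T) = 0 contribute 0)
  (S=0,T=0): P(S|T) = (3/8)/(3/8) = 1;  -(3/8)·log₂(1) = 0.0000
  (S=1,T=1): P(S|T) = (5/8)/(5/8) = 1;  -(5/8)·log₂(1) = 0.0000
H(S|T) = 0.0000 + 0.0000
  = 0.0000 bits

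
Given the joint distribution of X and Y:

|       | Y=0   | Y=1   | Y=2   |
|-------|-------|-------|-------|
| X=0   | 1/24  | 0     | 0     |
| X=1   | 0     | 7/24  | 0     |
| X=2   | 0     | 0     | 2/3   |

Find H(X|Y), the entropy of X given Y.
Marginal P(Y) (column sums):
  P(Y=0) = 1/24 + 0 + 0 = 1/24
  P(Y=1) = 0 + 7/24 + 0 = 7/24
  P(Y=2) = 0 + 0 + 2/3 = 2/3

H(X|Y) = -Σ P(X,Y)·log₂ P(X|Y), where P(X|Y) = P(X,Y) / P(Y)
  (cells with P(X,Y) = 0 contribute 0)
  (X=0,Y=0): P(X|Y) = (1/24)/(1/24) = 1;  -(1/24)·log₂(1) = 0.0000
  (X=1,Y=1): P(X|Y) = (7/24)/(7/24) = 1;  -(7/24)·log₂(1) = 0.0000
  (X=2,Y=2): P(X|Y) = (2/3)/(2/3) = 1;  -(2/3)·log₂(1) = 0.0000
H(X|Y) = 0.0000 + 0.0000 + 0.0000
  = 0.0000 bits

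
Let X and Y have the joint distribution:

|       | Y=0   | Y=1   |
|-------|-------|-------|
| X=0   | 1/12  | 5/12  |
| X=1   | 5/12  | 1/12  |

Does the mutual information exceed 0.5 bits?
Marginal P(X) (row sums):
  P(X=0) = 1/12 + 5/12 = 1/2
  P(X=1) = 5/12 + 1/12 = 1/2
Marginal P(Y) (column sums):
  P(Y=0) = 1/12 + 5/12 = 1/2
  P(Y=1) = 5/12 + 1/12 = 1/2

H(X) = -[(1/2)·log₂(1/2) + (1/2)·log₂(1/2)]
  = 0.5000 + 0.5000
  = 1.0000 bits
H(Y) = -[(1/2)·log₂(1/2) + (1/2)·log₂(1/2)]
  = 0.5000 + 0.5000
  = 1.0000 bits
H(X,Y) = -[(1/12)·log₂(1/12) + (5/12)·log₂(5/12) + (5/12)·log₂(5/12) + (1/12)·log₂(1/12)]
  = 0.2987 + 0.5263 + 0.5263 + 0.2987
  = 1.6500 bits

I(X;Y) = H(X) + H(Y) - H(X,Y)
  = 1.0000 + 1.0000 - 1.6500
  = 0.3500 bits

No. I(X;Y) = 0.3500 bits, which is ≤ 0.5 bits.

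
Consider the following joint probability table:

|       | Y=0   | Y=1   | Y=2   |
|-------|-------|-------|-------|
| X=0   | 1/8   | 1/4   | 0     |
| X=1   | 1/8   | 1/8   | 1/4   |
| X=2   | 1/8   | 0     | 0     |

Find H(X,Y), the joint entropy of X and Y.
H(X,Y) = -Σ P(X,Y) log₂ P(X,Y), summed over the non-zero cells:
H(X,Y) = -[(1/8)·log₂(1/8) + (1/4)·log₂(1/4) + (1/8)·log₂(1/8) + (1/8)·log₂(1/8) + (1/4)·log₂(1/4) + (1/8)·log₂(1/8)]
  = 0.3750 + 0.5000 + 0.3750 + 0.3750 + 0.5000 + 0.3750
  = 2.5000 bits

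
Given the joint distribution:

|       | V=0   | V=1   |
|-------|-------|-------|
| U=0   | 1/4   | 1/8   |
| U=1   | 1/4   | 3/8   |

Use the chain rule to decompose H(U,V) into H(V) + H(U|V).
By the chain rule: H(U,V) = H(V) + H(U|V)

Marginal P(V) (column sums):
  P(V=0) = 1/4 + 1/4 = 1/2
  P(V=1) = 1/8 + 3/8 = 1/2
H(V) = -[(1/2)·log₂(1/2) + (1/2)·log₂(1/2)]
  = 0.5000 + 0.5000
  = 1.0000 bits
H(U|V) = -Σ P(U,V)·log₂ P(U|V), where P(U|V) = P(U,V) / P(V)
  (U=0,V=0): P(U|V) = (1/4)/(1/2) = 1/2;  -(1/4)·log₂(1/2) = 0.2500
  (U=0,V=1): P(U|V) = (1/8)/(1/2) = 1/4;  -(1/8)·log₂(1/4) = 0.2500
  (U=1,V=0): P(U|V) = (1/4)/(1/2) = 1/2;  -(1/4)·log₂(1/2) = 0.2500
  (U=1,V=1): P(U|V) = (3/8)/(1/2) = 3/4;  -(3/8)·log₂(3/4) = 0.1556
H(U|V) = 0.2500 + 0.2500 + 0.2500 + 0.1556
  = 0.9056 bits

H(U,V) = H(V) + H(U|V) = 1.0000 + 0.9056 = 1.9056 bits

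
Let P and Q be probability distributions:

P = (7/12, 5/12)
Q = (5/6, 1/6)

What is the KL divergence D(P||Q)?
D(P||Q) = Σ P(i) log₂(P(i)/Q(i))
  i=0: (7/12) × log₂((7/12)/(5/6)) = (7/12) × log₂(7/10) = -0.3002
  i=1: (5/12) × log₂((5/12)/(1/6)) = (5/12) × log₂(5/2) = 0.5508
D(P||Q) = -0.3002 + 0.5508
  = 0.2506 bits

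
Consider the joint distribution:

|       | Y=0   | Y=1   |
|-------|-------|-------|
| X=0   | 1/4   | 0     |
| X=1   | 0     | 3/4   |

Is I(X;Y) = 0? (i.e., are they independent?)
Marginal P(X) (row sums):
  P(X=0) = 1/4 + 0 = 1/4
  P(X=1) = 0 + 3/4 = 3/4
Marginal P(Y) (column sums):
  P(Y=0) = 1/4 + 0 = 1/4
  P(Y=1) = 0 + 3/4 = 3/4

X and Y are independent iff P(X=i,Y=j) = P(X=i)·P(Y=j) for every cell.
  P(X=0)·P(Y=0) = 1/4 × 1/4 = 1/16, but P(X=0,Y=0) = 1/4 ✗

No, X and Y are not independent. Quantitatively, I(X;Y) > 0:

H(X) = -[(1/4)·log₂(1/4) + (3/4)·log₂(3/4)]
  = 0.5000 + 0.3113
  = 0.8113 bits
H(Y) = -[(1/4)·log₂(1/4) + (3/4)·log₂(3/4)]
  = 0.5000 + 0.3113
  = 0.8113 bits
H(X,Y) = -[(1/4)·log₂(1/4) + (3/4)·log₂(3/4)]
  = 0.5000 + 0.3113
  = 0.8113 bits
I(X;Y) = H(X) + H(Y) - H(X,Y) = 0.8113 + 0.8113 - 0.8113 = 0.8113 bits > 0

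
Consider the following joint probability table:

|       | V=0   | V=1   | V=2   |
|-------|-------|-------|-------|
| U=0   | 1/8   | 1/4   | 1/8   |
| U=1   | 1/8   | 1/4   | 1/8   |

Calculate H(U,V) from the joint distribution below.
H(U,V) = -Σ P(U,V) log₂ P(U,V), summed over the non-zero cells:
H(U,V) = -[(1/8)·log₂(1/8) + (1/4)·log₂(1/4) + (1/8)·log₂(1/8) + (1/8)·log₂(1/8) + (1/4)·log₂(1/4) + (1/8)·log₂(1/8)]
  = 0.3750 + 0.5000 + 0.3750 + 0.3750 + 0.5000 + 0.3750
  = 2.5000 bits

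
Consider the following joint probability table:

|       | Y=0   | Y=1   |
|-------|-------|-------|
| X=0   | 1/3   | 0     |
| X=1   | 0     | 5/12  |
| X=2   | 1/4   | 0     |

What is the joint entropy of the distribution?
H(X,Y) = -Σ P(X,Y) log₂ P(X,Y), summed over the non-zero cells:
H(X,Y) = -[(1/3)·log₂(1/3) + (5/12)·log₂(5/12) + (1/4)·log₂(1/4)]
  = 0.5283 + 0.5263 + 0.5000
  = 1.5546 bits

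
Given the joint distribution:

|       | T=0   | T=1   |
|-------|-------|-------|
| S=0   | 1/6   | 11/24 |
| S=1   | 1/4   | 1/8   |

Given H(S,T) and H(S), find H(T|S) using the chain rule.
From the chain rule: H(S,T) = H(S) + H(T|S)
Therefore: H(T|S) = H(S,T) - H(S)

H(S,T) = -[(1/6)·log₂(1/6) + (11/24)·log₂(11/24) + (1/4)·log₂(1/4) + (1/8)·log₂(1/8)]
  = 0.4308 + 0.5159 + 0.5000 + 0.3750
  = 1.8217 bits
Marginal P(S) (row sums):
  P(S=0) = 1/6 + 11/24 = 5/8
  P(S=1) = 1/4 + 1/8 = 3/8
H(S) = -[(5/8)·log₂(5/8) + (3/8)·log₂(3/8)]
  = 0.4238 + 0.5306
  = 0.9544 bits

H(T|S) = 1.8217 - 0.9544 = 0.8673 bits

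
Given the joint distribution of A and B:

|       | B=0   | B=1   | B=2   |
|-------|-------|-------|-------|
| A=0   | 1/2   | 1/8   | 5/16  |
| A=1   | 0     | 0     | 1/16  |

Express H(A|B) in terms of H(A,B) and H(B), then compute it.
H(A|B) = H(A,B) - H(B)

Marginal P(B) (column sums):
  P(B=0) = 1/2 + 0 = 1/2
  P(B=1) = 1/8 + 0 = 1/8
  P(B=2) = 5/16 + 1/16 = 3/8

H(A,B) = -[(1/2)·log₂(1/2) + (1/8)·log₂(1/8) + (5/16)·log₂(5/16) + (1/16)·log₂(1/16)]
  = 0.5000 + 0.3750 + 0.5244 + 0.2500
  = 1.6494 bits
H(B) = -[(1/2)·log₂(1/2) + (1/8)·log₂(1/8) + (3/8)·log₂(3/8)]
  = 0.5000 + 0.3750 + 0.5306
  = 1.4056 bits

H(A|B) = 1.6494 - 1.4056 = 0.2438 bits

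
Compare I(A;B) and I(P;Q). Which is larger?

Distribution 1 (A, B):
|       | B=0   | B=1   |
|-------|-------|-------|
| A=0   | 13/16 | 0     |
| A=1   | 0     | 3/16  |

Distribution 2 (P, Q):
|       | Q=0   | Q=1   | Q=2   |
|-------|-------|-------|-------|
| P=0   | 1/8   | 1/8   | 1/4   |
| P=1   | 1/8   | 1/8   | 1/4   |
Distribution 1 (A, B):
Marginal P(A) (row sums):
  P(A=0) = 13/16 + 0 = 13/16
  P(A=1) = 0 + 3/16 = 3/16
Marginal P(B) (column sums):
  P(B=0) = 13/16 + 0 = 13/16
  P(B=1) = 0 + 3/16 = 3/16

H(A) = -[(13/16)·log₂(13/16) + (3/16)·log₂(3/16)]
  = 0.2434 + 0.4528
  = 0.6962 bits
H(B) = -[(13/16)·log₂(13/16) + (3/16)·log₂(3/16)]
  = 0.2434 + 0.4528
  = 0.6962 bits
H(A,B) = -[(13/16)·log₂(13/16) + (3/16)·log₂(3/16)]
  = 0.2434 + 0.4528
  = 0.6962 bits

I(A;B) = H(A) + H(B) - H(A,B)
  = 0.6962 + 0.6962 - 0.6962
  = 0.6962 bits

Distribution 2 (P, Q):
Marginal P(P) (row sums):
  P(P=0) = 1/8 + 1/8 + 1/4 = 1/2
  P(P=1) = 1/8 + 1/8 + 1/4 = 1/2
Marginal P(Q) (column sums):
  P(Q=0) = 1/8 + 1/8 = 1/4
  P(Q=1) = 1/8 + 1/8 = 1/4
  P(Q=2) = 1/4 + 1/4 = 1/2

H(P) = -[(1/2)·log₂(1/2) + (1/2)·log₂(1/2)]
  = 0.5000 + 0.5000
  = 1.0000 bits
H(Q) = -[(1/4)·log₂(1/4) + (1/4)·log₂(1/4) + (1/2)·log₂(1/2)]
  = 0.5000 + 0.5000 + 0.5000
  = 1.5000 bits
H(P,Q) = -[(1/8)·log₂(1/8) + (1/8)·log₂(1/8) + (1/4)·log₂(1/4) + (1/8)·log₂(1/8) + (1/8)·log₂(1/8) + (1/4)·log₂(1/4)]
  = 0.3750 + 0.3750 + 0.5000 + 0.3750 + 0.3750 + 0.5000
  = 2.5000 bits

I(P;Q) = H(P) + H(Q) - H(P,Q)
  = 1.0000 + 1.5000 - 2.5000
  = 0.0000 bits

I(A;B) = 0.6962 bits > I(P;Q) = 0.0000 bits, so (A, B) has the higher mutual information (stronger dependence).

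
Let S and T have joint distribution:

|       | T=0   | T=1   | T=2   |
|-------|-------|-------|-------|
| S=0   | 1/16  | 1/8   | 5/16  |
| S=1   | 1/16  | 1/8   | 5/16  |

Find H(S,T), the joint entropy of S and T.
H(S,T) = -Σ P(S,T) log₂ P(S,T), summed over the non-zero cells:
H(S,T) = -[(1/16)·log₂(1/16) + (1/8)·log₂(1/8) + (5/16)·log₂(5/16) + (1/16)·log₂(1/16) + (1/8)·log₂(1/8) + (5/16)·log₂(5/16)]
  = 0.2500 + 0.3750 + 0.5244 + 0.2500 + 0.3750 + 0.5244
  = 2.2988 bits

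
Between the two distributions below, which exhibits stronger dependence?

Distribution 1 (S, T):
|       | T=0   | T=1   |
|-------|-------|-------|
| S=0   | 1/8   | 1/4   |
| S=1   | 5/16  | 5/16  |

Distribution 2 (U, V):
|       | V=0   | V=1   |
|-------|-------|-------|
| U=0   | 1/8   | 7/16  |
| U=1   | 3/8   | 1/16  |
Distribution 1 (S, T):
Marginal P(S) (row sums):
  P(S=0) = 1/8 + 1/4 = 3/8
  P(S=1) = 5/16 + 5/16 = 5/8
Marginal P(T) (column sums):
  P(T=0) = 1/8 + 5/16 = 7/16
  P(T=1) = 1/4 + 5/16 = 9/16

H(S) = -[(3/8)·log₂(3/8) + (5/8)·log₂(5/8)]
  = 0.5306 + 0.4238
  = 0.9544 bits
H(T) = -[(7/16)·log₂(7/16) + (9/16)·log₂(9/16)]
  = 0.5218 + 0.4669
  = 0.9887 bits
H(S,T) = -[(1/8)·log₂(1/8) + (1/4)·log₂(1/4) + (5/16)·log₂(5/16) + (5/16)·log₂(5/16)]
  = 0.3750 + 0.5000 + 0.5244 + 0.5244
  = 1.9238 bits

I(S;T) = H(S) + H(T) - H(S,T)
  = 0.9544 + 0.9887 - 1.9238
  = 0.0193 bits

Distribution 2 (U, V):
Marginal P(U) (row sums):
  P(U=0) = 1/8 + 7/16 = 9/16
  P(U=1) = 3/8 + 1/16 = 7/16
Marginal P(V) (column sums):
  P(V=0) = 1/8 + 3/8 = 1/2
  P(V=1) = 7/16 + 1/16 = 1/2

H(U) = -[(9/16)·log₂(9/16) + (7/16)·log₂(7/16)]
  = 0.4669 + 0.5218
  = 0.9887 bits
H(V) = -[(1/2)·log₂(1/2) + (1/2)·log₂(1/2)]
  = 0.5000 + 0.5000
  = 1.0000 bits
H(U,V) = -[(1/8)·log₂(1/8) + (7/16)·log₂(7/16) + (3/8)·log₂(3/8) + (1/16)·log₂(1/16)]
  = 0.3750 + 0.5218 + 0.5306 + 0.2500
  = 1.6774 bits

I(U;V) = H(U) + H(V) - H(U,V)
  = 0.9887 + 1.0000 - 1.6774
  = 0.3113 bits

I(U;V) = 0.3113 bits > I(S;T) = 0.0193 bits, so (U, V) has the higher mutual information (stronger dependence).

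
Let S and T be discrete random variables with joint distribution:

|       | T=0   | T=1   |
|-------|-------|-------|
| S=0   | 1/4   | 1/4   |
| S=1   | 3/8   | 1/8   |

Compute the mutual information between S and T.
Marginal P(S) (row sums):
  P(S=0) = 1/4 + 1/4 = 1/2
  P(S=1) = 3/8 + 1/8 = 1/2
Marginal P(T) (column sums):
  P(T=0) = 1/4 + 3/8 = 5/8
  P(T=1) = 1/4 + 1/8 = 3/8

H(S) = -[(1/2)·log₂(1/2) + (1/2)·log₂(1/2)]
  = 0.5000 + 0.5000
  = 1.0000 bits
H(T) = -[(5/8)·log₂(5/8) + (3/8)·log₂(3/8)]
  = 0.4238 + 0.5306
  = 0.9544 bits
H(S,T) = -[(1/4)·log₂(1/4) + (1/4)·log₂(1/4) + (3/8)·log₂(3/8) + (1/8)·log₂(1/8)]
  = 0.5000 + 0.5000 + 0.5306 + 0.3750
  = 1.9056 bits

I(S;T) = H(S) + H(T) - H(S,T)
  = 1.0000 + 0.9544 - 1.9056
  = 0.0488 bits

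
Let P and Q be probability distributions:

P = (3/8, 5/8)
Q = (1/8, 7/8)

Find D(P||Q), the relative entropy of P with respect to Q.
D(P||Q) = Σ P(i) log₂(P(i)/Q(i))
  i=0: (3/8) × log₂((3/8)/(1/8)) = (3/8) × log₂(3) = 0.5944
  i=1: (5/8) × log₂((5/8)/(7/8)) = (5/8) × log₂(5/7) = -0.3034
D(P||Q) = 0.5944 - 0.3034
  = 0.2910 bits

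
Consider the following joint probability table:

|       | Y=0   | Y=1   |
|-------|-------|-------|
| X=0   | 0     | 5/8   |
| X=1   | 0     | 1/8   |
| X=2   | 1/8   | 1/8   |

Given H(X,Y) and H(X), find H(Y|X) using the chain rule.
From the chain rule: H(X,Y) = H(X) + H(Y|X)
Therefore: H(Y|X) = H(X,Y) - H(X)

H(X,Y) = -[(5/8)·log₂(5/8) + (1/8)·log₂(1/8) + (1/8)·log₂(1/8) + (1/8)·log₂(1/8)]
  = 0.4238 + 0.3750 + 0.3750 + 0.3750
  = 1.5488 bits
Marginal P(X) (row sums):
  P(X=0) = 0 + 5/8 = 5/8
  P(X=1) = 0 + 1/8 = 1/8
  P(X=2) = 1/8 + 1/8 = 1/4
H(X) = -[(5/8)·log₂(5/8) + (1/8)·log₂(1/8) + (1/4)·log₂(1/4)]
  = 0.4238 + 0.3750 + 0.5000
  = 1.2988 bits

H(Y|X) = 1.5488 - 1.2988 = 0.2500 bits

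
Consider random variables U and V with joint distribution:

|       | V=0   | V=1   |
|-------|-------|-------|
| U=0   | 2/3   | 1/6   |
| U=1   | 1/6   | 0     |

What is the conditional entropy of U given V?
Marginal P(V) (column sums):
  P(V=0) = 2/3 + 1/6 = 5/6
  P(V=1) = 1/6 + 0 = 1/6

H(U|V) = -Σ P(U,V)·log₂ P(U|V), where P(U|V) = P(U,V) / P(V)
  (cells with P(U,V) = 0 contribute 0)
  (U=0,V=0): P(U|V) = (2/3)/(5/6) = 4/5;  -(2/3)·log₂(4/5) = 0.2146
  (U=0,V=1): P(U|V) = (1/6)/(1/6) = 1;  -(1/6)·log₂(1) = 0.0000
  (U=1,V=0): P(U|V) = (1/6)/(5/6) = 1/5;  -(1/6)·log₂(1/5) = 0.3870
H(U|V) = 0.2146 + 0.0000 + 0.3870
  = 0.6016 bits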